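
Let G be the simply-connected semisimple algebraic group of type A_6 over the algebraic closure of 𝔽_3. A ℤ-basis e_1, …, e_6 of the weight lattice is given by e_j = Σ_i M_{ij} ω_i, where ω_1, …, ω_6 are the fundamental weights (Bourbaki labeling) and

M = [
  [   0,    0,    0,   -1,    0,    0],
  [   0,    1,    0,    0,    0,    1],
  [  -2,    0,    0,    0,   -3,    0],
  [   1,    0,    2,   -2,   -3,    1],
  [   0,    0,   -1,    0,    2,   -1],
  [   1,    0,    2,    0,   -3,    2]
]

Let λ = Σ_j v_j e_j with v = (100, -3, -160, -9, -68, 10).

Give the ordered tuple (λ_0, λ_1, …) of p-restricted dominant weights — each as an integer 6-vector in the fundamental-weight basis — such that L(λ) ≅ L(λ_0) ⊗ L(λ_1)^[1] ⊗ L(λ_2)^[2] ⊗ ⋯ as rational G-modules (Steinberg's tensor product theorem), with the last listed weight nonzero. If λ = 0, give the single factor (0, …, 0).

((0, 1, 1, 0, 2, 1), (0, 2, 1, 1, 1, 1), (1, 0, 0, 1, 1, 0))

Compute c_i = Σ_j M_{ij} v_j with v = (100, -3, -160, -9, -68, 10):
  c_1 = (0)·(100) + (0)·(-3) + (0)·(-160) + (-1)·(-9) + (0)·(-68) + (0)·(10) = 9
  c_2 = (0)·(100) + (1)·(-3) + (0)·(-160) + (0)·(-9) + (0)·(-68) + (1)·(10) = 7
  c_3 = (-2)·(100) + (0)·(-3) + (0)·(-160) + (0)·(-9) + (-3)·(-68) + (0)·(10) = 4
  c_4 = (1)·(100) + (0)·(-3) + (2)·(-160) + (-2)·(-9) + (-3)·(-68) + (1)·(10) = 12
  c_5 = (0)·(100) + (0)·(-3) + (-1)·(-160) + (0)·(-9) + (2)·(-68) + (-1)·(10) = 14
  c_6 = (1)·(100) + (0)·(-3) + (2)·(-160) + (0)·(-9) + (-3)·(-68) + (2)·(10) = 4
Base-3 expansion of each c_i:
  c_1 = 9 = 0·3^0 + 0·3^1 + 1·3^2
  c_2 = 7 = 1·3^0 + 2·3^1
  c_3 = 4 = 1·3^0 + 1·3^1
  c_4 = 12 = 0·3^0 + 1·3^1 + 1·3^2
  c_5 = 14 = 2·3^0 + 1·3^1 + 1·3^2
  c_6 = 4 = 1·3^0 + 1·3^1
λ_0 = (0, 1, 1, 0, 2, 1)
λ_1 = (0, 2, 1, 1, 1, 1)
λ_2 = (1, 0, 0, 1, 1, 0)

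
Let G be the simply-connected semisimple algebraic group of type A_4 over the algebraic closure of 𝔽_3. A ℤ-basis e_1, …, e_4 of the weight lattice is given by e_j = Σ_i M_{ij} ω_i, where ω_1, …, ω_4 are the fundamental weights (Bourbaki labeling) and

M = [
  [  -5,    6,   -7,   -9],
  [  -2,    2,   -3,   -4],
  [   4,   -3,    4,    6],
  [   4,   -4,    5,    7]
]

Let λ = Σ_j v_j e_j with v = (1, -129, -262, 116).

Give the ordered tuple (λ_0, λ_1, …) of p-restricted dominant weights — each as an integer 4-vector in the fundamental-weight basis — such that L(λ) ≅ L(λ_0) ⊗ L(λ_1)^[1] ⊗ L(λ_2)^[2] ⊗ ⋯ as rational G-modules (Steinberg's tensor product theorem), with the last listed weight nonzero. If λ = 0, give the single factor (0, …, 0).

((2, 2, 0, 1), (0, 2, 1, 1), (1, 0, 1, 2), (0, 2, 1, 0))

Converting to the ω-basis (c_i = row i of M dotted with v = (1, -129, -262, 116)):
  c_1 = (-5)·(1) + (6)·(-129) + (-7)·(-262) + (-9)·(116) = 11
  c_2 = (-2)·(1) + (2)·(-129) + (-3)·(-262) + (-4)·(116) = 62
  c_3 = 4·1 + (-3)·(-129) + (4)·(-262) + 6·116 = 39
  c_4 = 4·1 + (-4)·(-129) + (5)·(-262) + 7·116 = 22
Writing each c_i in base p = 3:
  c_1 = 11 = 2·3^0 + 0·3^1 + 1·3^2
  c_2 = 62 = 2·3^0 + 2·3^1 + 0·3^2 + 2·3^3
  c_3 = 39 = 0·3^0 + 1·3^1 + 1·3^2 + 1·3^3
  c_4 = 22 = 1·3^0 + 1·3^1 + 2·3^2
Factor λ_0 = (2, 2, 0, 1)
Factor λ_1 = (0, 2, 1, 1)
Factor λ_2 = (1, 0, 1, 2)
Factor λ_3 = (0, 2, 1, 0)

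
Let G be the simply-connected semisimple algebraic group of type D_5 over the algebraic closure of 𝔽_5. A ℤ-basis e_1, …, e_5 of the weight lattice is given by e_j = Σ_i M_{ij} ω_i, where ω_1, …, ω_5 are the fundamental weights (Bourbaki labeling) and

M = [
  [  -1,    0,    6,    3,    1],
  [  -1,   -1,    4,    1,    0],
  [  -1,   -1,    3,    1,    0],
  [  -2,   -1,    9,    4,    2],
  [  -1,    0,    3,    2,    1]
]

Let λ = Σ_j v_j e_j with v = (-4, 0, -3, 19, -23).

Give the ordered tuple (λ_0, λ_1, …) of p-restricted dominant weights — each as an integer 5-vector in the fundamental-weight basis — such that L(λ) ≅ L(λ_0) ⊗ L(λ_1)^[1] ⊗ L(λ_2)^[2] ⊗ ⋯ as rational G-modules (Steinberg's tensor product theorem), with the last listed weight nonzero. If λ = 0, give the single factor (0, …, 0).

Change of basis e → ω: c = M·v where v = (-4, 0, -3, 19, -23):
  c_1 = -1*-4 + 0*0 + 6*-3 + 3*19 + 1*-23 = 20
  c_2 = -1*-4 + -1*0 + 4*-3 + 1*19 + 0*-23 = 11
  c_3 = -1*-4 + -1*0 + 3*-3 + 1*19 + 0*-23 = 14
  c_4 = -2*-4 + -1*0 + 9*-3 + 4*19 + 2*-23 = 11
  c_5 = -1*-4 + 0*0 + 3*-3 + 2*19 + 1*-23 = 10
Writing each c_i in base p = 5:
  c_1 = 20 = 0·5^0 + 4·5^1
  c_2 = 11 = 1·5^0 + 2·5^1
  c_3 = 14 = 4·5^0 + 2·5^1
  c_4 = 11 = 1·5^0 + 2·5^1
  c_5 = 10 = 0·5^0 + 2·5^1
Factor λ_0 = (0, 1, 4, 1, 0)
Factor λ_1 = (4, 2, 2, 2, 2)

((0, 1, 4, 1, 0), (4, 2, 2, 2, 2))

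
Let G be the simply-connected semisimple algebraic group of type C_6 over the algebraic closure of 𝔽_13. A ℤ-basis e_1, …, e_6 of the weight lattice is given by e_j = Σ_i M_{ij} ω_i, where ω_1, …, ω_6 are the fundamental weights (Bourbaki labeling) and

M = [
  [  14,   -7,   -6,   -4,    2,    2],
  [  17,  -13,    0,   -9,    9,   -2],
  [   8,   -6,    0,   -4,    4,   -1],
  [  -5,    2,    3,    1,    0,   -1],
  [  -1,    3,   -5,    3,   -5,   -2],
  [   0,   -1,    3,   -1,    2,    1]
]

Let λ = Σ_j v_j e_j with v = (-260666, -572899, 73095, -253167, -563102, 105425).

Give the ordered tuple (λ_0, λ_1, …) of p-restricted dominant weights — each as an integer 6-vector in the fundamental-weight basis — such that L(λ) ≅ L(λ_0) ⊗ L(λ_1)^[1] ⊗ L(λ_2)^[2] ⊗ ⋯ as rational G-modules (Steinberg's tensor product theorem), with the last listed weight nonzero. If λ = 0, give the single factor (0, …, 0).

Compute c_i = Σ_j M_{ij} v_j with v = (-260666, -572899, 73095, -253167, -563102, 105425):
  c_1 = (14)·(-260666) + (-7)·(-572899) + (-6)·(73095) + (-4)·(-253167) + (2)·(-563102) + 2·105425 = 19713
  c_2 = (17)·(-260666) + (-13)·(-572899) + 0·73095 + (-9)·(-253167) + (9)·(-563102) + (-2)·(105425) = 16100
  c_3 = (8)·(-260666) + (-6)·(-572899) + 0·73095 + (-4)·(-253167) + (4)·(-563102) + (-1)·(105425) = 6901
  c_4 = (-5)·(-260666) + (2)·(-572899) + 3·73095 + (1)·(-253167) + (0)·(-563102) + (-1)·(105425) = 18225
  c_5 = (-1)·(-260666) + (3)·(-572899) + (-5)·(73095) + (3)·(-253167) + (-5)·(-563102) + (-2)·(105425) = 21653
  c_6 = (0)·(-260666) + (-1)·(-572899) + 3·73095 + (-1)·(-253167) + (2)·(-563102) + 1·105425 = 24572
Writing each c_i in base p = 13:
  c_1 = 19713 = 5·13^0 + 8·13^1 + 12·13^2 + 8·13^3
  c_2 = 16100 = 6·13^0 + 3·13^1 + 4·13^2 + 7·13^3
  c_3 = 6901 = 11·13^0 + 10·13^1 + 1·13^2 + 3·13^3
  c_4 = 18225 = 12·13^0 + 10·13^1 + 3·13^2 + 8·13^3
  c_5 = 21653 = 8·13^0 + 1·13^1 + 11·13^2 + 9·13^3
  c_6 = 24572 = 2·13^0 + 5·13^1 + 2·13^2 + 11·13^3
λ_0 = (5, 6, 11, 12, 8, 2)
λ_1 = (8, 3, 10, 10, 1, 5)
λ_2 = (12, 4, 1, 3, 11, 2)
λ_3 = (8, 7, 3, 8, 9, 11)

((5, 6, 11, 12, 8, 2), (8, 3, 10, 10, 1, 5), (12, 4, 1, 3, 11, 2), (8, 7, 3, 8, 9, 11))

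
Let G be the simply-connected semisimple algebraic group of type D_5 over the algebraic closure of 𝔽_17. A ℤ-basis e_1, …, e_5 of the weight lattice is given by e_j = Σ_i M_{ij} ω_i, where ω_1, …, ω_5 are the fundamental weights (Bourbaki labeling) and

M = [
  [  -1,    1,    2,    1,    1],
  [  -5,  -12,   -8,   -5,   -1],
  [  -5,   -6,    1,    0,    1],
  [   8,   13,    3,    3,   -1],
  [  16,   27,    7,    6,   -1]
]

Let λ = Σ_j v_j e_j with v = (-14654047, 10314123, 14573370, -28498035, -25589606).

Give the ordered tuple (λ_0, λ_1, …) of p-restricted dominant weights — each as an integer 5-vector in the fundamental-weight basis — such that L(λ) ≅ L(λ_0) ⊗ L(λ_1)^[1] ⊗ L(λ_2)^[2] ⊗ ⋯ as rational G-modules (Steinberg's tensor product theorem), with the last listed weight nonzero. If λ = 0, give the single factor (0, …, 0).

((1, 15, 4, 9, 5), (6, 16, 12, 6, 5), (9, 3, 2, 12, 9), (5, 15, 7, 16, 9), (0, 11, 4, 7, 7))

Change of basis e → ω: c = M·v where v = (-14654047, 10314123, 14573370, -28498035, -25589606):
  c_1 = -1*-14654047 + 1*10314123 + 2*14573370 + 1*-28498035 + 1*-25589606 = 27269
  c_2 = -5*-14654047 + -12*10314123 + -8*14573370 + -5*-28498035 + -1*-25589606 = 993580
  c_3 = -5*-14654047 + -6*10314123 + 1*14573370 + 0*-28498035 + 1*-25589606 = 369261
  c_4 = 8*-14654047 + 13*10314123 + 3*14573370 + 3*-28498035 + -1*-25589606 = 666834
  c_5 = 16*-14654047 + 27*10314123 + 7*14573370 + 6*-28498035 + -1*-25589606 = 631555
Writing each c_i in base p = 17:
  c_1 = 27269 = 1·17^0 + 6·17^1 + 9·17^2 + 5·17^3
  c_2 = 993580 = 15·17^0 + 16·17^1 + 3·17^2 + 15·17^3 + 11·17^4
  c_3 = 369261 = 4·17^0 + 12·17^1 + 2·17^2 + 7·17^3 + 4·17^4
  c_4 = 666834 = 9·17^0 + 6·17^1 + 12·17^2 + 16·17^3 + 7·17^4
  c_5 = 631555 = 5·17^0 + 5·17^1 + 9·17^2 + 9·17^3 + 7·17^4
λ_0 = (1, 15, 4, 9, 5)
λ_1 = (6, 16, 12, 6, 5)
λ_2 = (9, 3, 2, 12, 9)
λ_3 = (5, 15, 7, 16, 9)
λ_4 = (0, 11, 4, 7, 7)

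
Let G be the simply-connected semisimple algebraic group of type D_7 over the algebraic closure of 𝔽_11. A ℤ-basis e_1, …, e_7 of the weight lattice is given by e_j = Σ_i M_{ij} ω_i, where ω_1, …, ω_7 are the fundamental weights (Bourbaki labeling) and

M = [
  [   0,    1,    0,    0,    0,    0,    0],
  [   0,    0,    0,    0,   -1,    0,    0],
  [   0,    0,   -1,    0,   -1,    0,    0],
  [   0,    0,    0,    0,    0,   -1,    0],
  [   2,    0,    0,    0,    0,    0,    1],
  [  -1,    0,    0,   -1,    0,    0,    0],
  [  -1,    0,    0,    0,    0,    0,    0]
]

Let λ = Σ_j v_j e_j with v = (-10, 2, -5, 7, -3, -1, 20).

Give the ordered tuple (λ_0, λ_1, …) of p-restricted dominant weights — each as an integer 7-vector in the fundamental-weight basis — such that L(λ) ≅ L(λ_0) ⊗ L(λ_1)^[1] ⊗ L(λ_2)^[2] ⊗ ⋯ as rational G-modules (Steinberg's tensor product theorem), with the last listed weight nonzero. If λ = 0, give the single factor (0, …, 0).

ω-coordinates c = M·v, v = (-10, 2, -5, 7, -3, -1, 20):
  c_1 = (0)·(-10) + 1·2 + (0)·(-5) + 0·7 + (0)·(-3) + (0)·(-1) + 0·20 = 2
  c_2 = (0)·(-10) + 0·2 + (0)·(-5) + 0·7 + (-1)·(-3) + (0)·(-1) + 0·20 = 3
  c_3 = (0)·(-10) + 0·2 + (-1)·(-5) + 0·7 + (-1)·(-3) + (0)·(-1) + 0·20 = 8
  c_4 = (0)·(-10) + 0·2 + (0)·(-5) + 0·7 + (0)·(-3) + (-1)·(-1) + 0·20 = 1
  c_5 = (2)·(-10) + 0·2 + (0)·(-5) + 0·7 + (0)·(-3) + (0)·(-1) + 1·20 = 0
  c_6 = (-1)·(-10) + 0·2 + (0)·(-5) + (-1)·(7) + (0)·(-3) + (0)·(-1) + 0·20 = 3
  c_7 = (-1)·(-10) + 0·2 + (0)·(-5) + 0·7 + (0)·(-3) + (0)·(-1) + 0·20 = 10
Expand coordinatewise in base 11:
  c_1 = 2 = 2·11^0
  c_2 = 3 = 3·11^0
  c_3 = 8 = 8·11^0
  c_4 = 1 = 1·11^0
  c_5 = 0
  c_6 = 3 = 3·11^0
  c_7 = 10 = 10·11^0
Factor λ_0 = (2, 3, 8, 1, 0, 3, 10)

((2, 3, 8, 1, 0, 3, 10),)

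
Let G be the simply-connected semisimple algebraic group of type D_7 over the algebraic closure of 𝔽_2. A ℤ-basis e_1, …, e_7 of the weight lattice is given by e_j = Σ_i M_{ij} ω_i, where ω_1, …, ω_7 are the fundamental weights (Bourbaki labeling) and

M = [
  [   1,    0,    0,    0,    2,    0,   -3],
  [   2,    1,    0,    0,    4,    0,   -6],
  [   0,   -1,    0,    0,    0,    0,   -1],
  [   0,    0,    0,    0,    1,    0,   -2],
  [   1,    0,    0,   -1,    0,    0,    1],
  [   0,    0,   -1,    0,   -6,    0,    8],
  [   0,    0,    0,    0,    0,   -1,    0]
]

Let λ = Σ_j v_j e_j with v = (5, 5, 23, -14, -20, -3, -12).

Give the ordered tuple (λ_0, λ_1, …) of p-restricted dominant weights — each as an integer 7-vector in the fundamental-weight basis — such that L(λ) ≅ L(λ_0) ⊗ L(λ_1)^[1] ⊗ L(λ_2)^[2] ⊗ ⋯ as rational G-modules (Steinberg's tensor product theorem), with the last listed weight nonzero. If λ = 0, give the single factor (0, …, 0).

Converting to the ω-basis (c_i = row i of M dotted with v = (5, 5, 23, -14, -20, -3, -12)):
  c_1 = 1*5 + 0*5 + 0*23 + 0*-14 + 2*-20 + 0*-3 + -3*-12 = 1
  c_2 = 2*5 + 1*5 + 0*23 + 0*-14 + 4*-20 + 0*-3 + -6*-12 = 7
  c_3 = 0*5 + -1*5 + 0*23 + 0*-14 + 0*-20 + 0*-3 + -1*-12 = 7
  c_4 = 0*5 + 0*5 + 0*23 + 0*-14 + 1*-20 + 0*-3 + -2*-12 = 4
  c_5 = 1*5 + 0*5 + 0*23 + -1*-14 + 0*-20 + 0*-3 + 1*-12 = 7
  c_6 = 0*5 + 0*5 + -1*23 + 0*-14 + -6*-20 + 0*-3 + 8*-12 = 1
  c_7 = 0*5 + 0*5 + 0*23 + 0*-14 + 0*-20 + -1*-3 + 0*-12 = 3
p = 2; digits c_i = Σ_j d_{ij}·2^j, 0 ≤ d_{ij} < 2:
  c_1 = 1 = 1·2^0
  c_2 = 7 = 1·2^0 + 1·2^1 + 1·2^2
  c_3 = 7 = 1·2^0 + 1·2^1 + 1·2^2
  c_4 = 4 = 0·2^0 + 0·2^1 + 1·2^2
  c_5 = 7 = 1·2^0 + 1·2^1 + 1·2^2
  c_6 = 1 = 1·2^0
  c_7 = 3 = 1·2^0 + 1·2^1
p-restricted factor λ_0 = (1, 1, 1, 0, 1, 1, 1)
p-restricted factor λ_1 = (0, 1, 1, 0, 1, 0, 1)
p-restricted factor λ_2 = (0, 1, 1, 1, 1, 0, 0)

((1, 1, 1, 0, 1, 1, 1), (0, 1, 1, 0, 1, 0, 1), (0, 1, 1, 1, 1, 0, 0))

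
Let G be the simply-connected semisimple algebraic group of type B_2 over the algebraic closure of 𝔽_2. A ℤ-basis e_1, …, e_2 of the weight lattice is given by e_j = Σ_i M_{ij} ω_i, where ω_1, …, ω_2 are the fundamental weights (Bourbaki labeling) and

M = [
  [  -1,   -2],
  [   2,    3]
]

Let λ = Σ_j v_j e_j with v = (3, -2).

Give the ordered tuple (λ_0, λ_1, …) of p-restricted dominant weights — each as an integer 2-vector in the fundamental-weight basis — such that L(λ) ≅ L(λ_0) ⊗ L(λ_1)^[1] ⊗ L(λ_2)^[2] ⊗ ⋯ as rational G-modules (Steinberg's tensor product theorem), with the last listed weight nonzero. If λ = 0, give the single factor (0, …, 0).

In the fundamental-weight basis, λ has coordinates c = M·v (v = (3, -2)):
  c_1 = -1*3 + -2*-2 = 1
  c_2 = 2*3 + 3*-2 = 0
Base-2 expansion of each c_i:
  c_1 = 1 = 1·2^0
  c_2 = 0
p-restricted factor λ_0 = (1, 0)

((1, 0),)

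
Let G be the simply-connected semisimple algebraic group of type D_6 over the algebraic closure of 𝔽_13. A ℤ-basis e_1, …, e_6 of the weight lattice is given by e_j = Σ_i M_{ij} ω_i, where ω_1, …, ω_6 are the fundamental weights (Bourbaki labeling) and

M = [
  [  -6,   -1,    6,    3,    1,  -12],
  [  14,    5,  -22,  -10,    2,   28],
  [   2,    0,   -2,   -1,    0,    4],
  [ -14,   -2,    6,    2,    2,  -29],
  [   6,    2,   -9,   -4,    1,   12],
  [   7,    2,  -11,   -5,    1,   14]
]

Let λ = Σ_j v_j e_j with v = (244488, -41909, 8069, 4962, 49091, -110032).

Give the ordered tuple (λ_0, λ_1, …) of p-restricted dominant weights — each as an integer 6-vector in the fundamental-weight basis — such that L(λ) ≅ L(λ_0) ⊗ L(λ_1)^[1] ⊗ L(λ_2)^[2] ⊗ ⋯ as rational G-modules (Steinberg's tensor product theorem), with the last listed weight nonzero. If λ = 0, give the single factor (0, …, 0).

((8, 3, 6, 10, 4, 0), (11, 4, 2, 11, 6, 2), (6, 7, 8, 10, 10, 4), (3, 1, 12, 3, 8, 10))

ω-coordinates c = M·v, v = (244488, -41909, 8069, 4962, 49091, -110032):
  c_1 = (-6)·(244488) + (-1)·(-41909) + 6·8069 + 3·4962 + 1·49091 + (-12)·(-110032) = 7756
  c_2 = 14·244488 + (5)·(-41909) + (-22)·(8069) + (-10)·(4962) + 2·49091 + (28)·(-110032) = 3435
  c_3 = 2·244488 + (0)·(-41909) + (-2)·(8069) + (-1)·(4962) + 0·49091 + (4)·(-110032) = 27748
  c_4 = (-14)·(244488) + (-2)·(-41909) + 6·8069 + 2·4962 + 2·49091 + (-29)·(-110032) = 8434
  c_5 = 6·244488 + (2)·(-41909) + (-9)·(8069) + (-4)·(4962) + 1·49091 + (12)·(-110032) = 19348
  c_6 = 7·244488 + (2)·(-41909) + (-11)·(8069) + (-5)·(4962) + 1·49091 + (14)·(-110032) = 22672
Expand coordinatewise in base 13:
  c_1 = 7756 = 8·13^0 + 11·13^1 + 6·13^2 + 3·13^3
  c_2 = 3435 = 3·13^0 + 4·13^1 + 7·13^2 + 1·13^3
  c_3 = 27748 = 6·13^0 + 2·13^1 + 8·13^2 + 12·13^3
  c_4 = 8434 = 10·13^0 + 11·13^1 + 10·13^2 + 3·13^3
  c_5 = 19348 = 4·13^0 + 6·13^1 + 10·13^2 + 8·13^3
  c_6 = 22672 = 0·13^0 + 2·13^1 + 4·13^2 + 10·13^3
λ_0 = (8, 3, 6, 10, 4, 0)
λ_1 = (11, 4, 2, 11, 6, 2)
λ_2 = (6, 7, 8, 10, 10, 4)
λ_3 = (3, 1, 12, 3, 8, 10)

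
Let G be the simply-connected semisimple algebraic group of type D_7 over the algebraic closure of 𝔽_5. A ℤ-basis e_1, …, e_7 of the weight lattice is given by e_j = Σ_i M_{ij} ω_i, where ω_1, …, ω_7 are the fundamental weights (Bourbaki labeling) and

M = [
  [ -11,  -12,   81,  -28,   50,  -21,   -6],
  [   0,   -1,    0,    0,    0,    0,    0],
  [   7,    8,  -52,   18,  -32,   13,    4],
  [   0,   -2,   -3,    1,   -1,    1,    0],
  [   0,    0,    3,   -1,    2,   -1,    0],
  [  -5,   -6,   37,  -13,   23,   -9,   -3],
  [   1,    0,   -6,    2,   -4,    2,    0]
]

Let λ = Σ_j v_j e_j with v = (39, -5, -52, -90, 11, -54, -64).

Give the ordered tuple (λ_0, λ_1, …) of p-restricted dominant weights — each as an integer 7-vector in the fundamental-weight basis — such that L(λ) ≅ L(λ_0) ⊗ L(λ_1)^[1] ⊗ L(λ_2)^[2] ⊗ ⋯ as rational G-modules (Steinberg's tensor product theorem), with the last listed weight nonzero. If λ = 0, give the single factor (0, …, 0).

((2, 0, 2, 1, 0, 2, 4), (1, 1, 1, 2, 2, 2, 3))

Change of basis e → ω: c = M·v where v = (39, -5, -52, -90, 11, -54, -64):
  c_1 = (-11)·(39) + (-12)·(-5) + (81)·(-52) + (-28)·(-90) + (50)·(11) + (-21)·(-54) + (-6)·(-64) = 7
  c_2 = (0)·(39) + (-1)·(-5) + (0)·(-52) + (0)·(-90) + (0)·(11) + (0)·(-54) + (0)·(-64) = 5
  c_3 = (7)·(39) + (8)·(-5) + (-52)·(-52) + (18)·(-90) + (-32)·(11) + (13)·(-54) + (4)·(-64) = 7
  c_4 = (0)·(39) + (-2)·(-5) + (-3)·(-52) + (1)·(-90) + (-1)·(11) + (1)·(-54) + (0)·(-64) = 11
  c_5 = (0)·(39) + (0)·(-5) + (3)·(-52) + (-1)·(-90) + (2)·(11) + (-1)·(-54) + (0)·(-64) = 10
  c_6 = (-5)·(39) + (-6)·(-5) + (37)·(-52) + (-13)·(-90) + (23)·(11) + (-9)·(-54) + (-3)·(-64) = 12
  c_7 = (1)·(39) + (0)·(-5) + (-6)·(-52) + (2)·(-90) + (-4)·(11) + (2)·(-54) + (0)·(-64) = 19
Writing each c_i in base p = 5:
  c_1 = 7 = 2·5^0 + 1·5^1
  c_2 = 5 = 0·5^0 + 1·5^1
  c_3 = 7 = 2·5^0 + 1·5^1
  c_4 = 11 = 1·5^0 + 2·5^1
  c_5 = 10 = 0·5^0 + 2·5^1
  c_6 = 12 = 2·5^0 + 2·5^1
  c_7 = 19 = 4·5^0 + 3·5^1
p-restricted factor λ_0 = (2, 0, 2, 1, 0, 2, 4)
p-restricted factor λ_1 = (1, 1, 1, 2, 2, 2, 3)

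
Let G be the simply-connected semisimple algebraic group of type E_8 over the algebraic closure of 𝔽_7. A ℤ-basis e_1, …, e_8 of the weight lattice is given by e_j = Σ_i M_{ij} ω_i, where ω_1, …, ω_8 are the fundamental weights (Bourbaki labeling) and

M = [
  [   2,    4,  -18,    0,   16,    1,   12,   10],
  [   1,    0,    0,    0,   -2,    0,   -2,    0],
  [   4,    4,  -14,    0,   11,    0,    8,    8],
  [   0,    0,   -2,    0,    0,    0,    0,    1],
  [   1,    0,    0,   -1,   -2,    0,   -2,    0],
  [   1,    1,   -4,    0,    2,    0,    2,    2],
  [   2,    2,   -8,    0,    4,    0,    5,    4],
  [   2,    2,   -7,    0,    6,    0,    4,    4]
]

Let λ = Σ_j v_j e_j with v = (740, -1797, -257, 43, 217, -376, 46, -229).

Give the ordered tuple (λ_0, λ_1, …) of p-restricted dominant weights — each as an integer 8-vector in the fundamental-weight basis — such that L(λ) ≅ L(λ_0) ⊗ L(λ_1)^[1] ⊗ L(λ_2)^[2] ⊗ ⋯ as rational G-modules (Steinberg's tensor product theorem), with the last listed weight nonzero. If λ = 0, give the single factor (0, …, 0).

((3, 4, 6, 5, 3, 4, 5, 3), (4, 2, 6, 5, 3, 5, 3, 1), (5, 4, 5, 5, 3, 0, 2, 5))

Compute c_i = Σ_j M_{ij} v_j with v = (740, -1797, -257, 43, 217, -376, 46, -229):
  c_1 = 2·740 + (4)·(-1797) + (-18)·(-257) + 0·43 + 16·217 + (1)·(-376) + 12·46 + (10)·(-229) = 276
  c_2 = 1·740 + (0)·(-1797) + (0)·(-257) + 0·43 + (-2)·(217) + (0)·(-376) + (-2)·(46) + (0)·(-229) = 214
  c_3 = 4·740 + (4)·(-1797) + (-14)·(-257) + 0·43 + 11·217 + (0)·(-376) + 8·46 + (8)·(-229) = 293
  c_4 = 0·740 + (0)·(-1797) + (-2)·(-257) + 0·43 + 0·217 + (0)·(-376) + 0·46 + (1)·(-229) = 285
  c_5 = 1·740 + (0)·(-1797) + (0)·(-257) + (-1)·(43) + (-2)·(217) + (0)·(-376) + (-2)·(46) + (0)·(-229) = 171
  c_6 = 1·740 + (1)·(-1797) + (-4)·(-257) + 0·43 + 2·217 + (0)·(-376) + 2·46 + (2)·(-229) = 39
  c_7 = 2·740 + (2)·(-1797) + (-8)·(-257) + 0·43 + 4·217 + (0)·(-376) + 5·46 + (4)·(-229) = 124
  c_8 = 2·740 + (2)·(-1797) + (-7)·(-257) + 0·43 + 6·217 + (0)·(-376) + 4·46 + (4)·(-229) = 255
Expand coordinatewise in base 7:
  c_1 = 276 = 3·7^0 + 4·7^1 + 5·7^2
  c_2 = 214 = 4·7^0 + 2·7^1 + 4·7^2
  c_3 = 293 = 6·7^0 + 6·7^1 + 5·7^2
  c_4 = 285 = 5·7^0 + 5·7^1 + 5·7^2
  c_5 = 171 = 3·7^0 + 3·7^1 + 3·7^2
  c_6 = 39 = 4·7^0 + 5·7^1
  c_7 = 124 = 5·7^0 + 3·7^1 + 2·7^2
  c_8 = 255 = 3·7^0 + 1·7^1 + 5·7^2
p-restricted factor λ_0 = (3, 4, 6, 5, 3, 4, 5, 3)
p-restricted factor λ_1 = (4, 2, 6, 5, 3, 5, 3, 1)
p-restricted factor λ_2 = (5, 4, 5, 5, 3, 0, 2, 5)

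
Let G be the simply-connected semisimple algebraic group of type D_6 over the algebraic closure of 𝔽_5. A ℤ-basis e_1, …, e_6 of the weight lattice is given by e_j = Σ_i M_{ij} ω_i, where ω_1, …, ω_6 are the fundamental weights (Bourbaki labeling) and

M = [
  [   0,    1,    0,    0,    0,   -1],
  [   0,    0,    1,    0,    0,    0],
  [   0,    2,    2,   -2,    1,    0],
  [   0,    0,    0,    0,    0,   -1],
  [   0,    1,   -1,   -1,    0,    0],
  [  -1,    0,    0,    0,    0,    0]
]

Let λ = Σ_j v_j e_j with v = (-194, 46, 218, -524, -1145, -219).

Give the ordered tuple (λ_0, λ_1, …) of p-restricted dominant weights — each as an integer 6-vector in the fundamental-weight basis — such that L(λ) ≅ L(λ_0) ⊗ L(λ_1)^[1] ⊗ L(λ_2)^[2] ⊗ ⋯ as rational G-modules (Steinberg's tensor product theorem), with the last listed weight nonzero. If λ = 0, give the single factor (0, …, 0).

((0, 3, 1, 4, 2, 4), (3, 3, 1, 3, 0, 3), (0, 3, 2, 3, 4, 2), (2, 1, 3, 1, 2, 1))

Change of basis e → ω: c = M·v where v = (-194, 46, 218, -524, -1145, -219):
  c_1 = 0*-194 + 1*46 + 0*218 + 0*-524 + 0*-1145 + -1*-219 = 265
  c_2 = 0*-194 + 0*46 + 1*218 + 0*-524 + 0*-1145 + 0*-219 = 218
  c_3 = 0*-194 + 2*46 + 2*218 + -2*-524 + 1*-1145 + 0*-219 = 431
  c_4 = 0*-194 + 0*46 + 0*218 + 0*-524 + 0*-1145 + -1*-219 = 219
  c_5 = 0*-194 + 1*46 + -1*218 + -1*-524 + 0*-1145 + 0*-219 = 352
  c_6 = -1*-194 + 0*46 + 0*218 + 0*-524 + 0*-1145 + 0*-219 = 194
Expand coordinatewise in base 5:
  c_1 = 265 = 0·5^0 + 3·5^1 + 0·5^2 + 2·5^3
  c_2 = 218 = 3·5^0 + 3·5^1 + 3·5^2 + 1·5^3
  c_3 = 431 = 1·5^0 + 1·5^1 + 2·5^2 + 3·5^3
  c_4 = 219 = 4·5^0 + 3·5^1 + 3·5^2 + 1·5^3
  c_5 = 352 = 2·5^0 + 0·5^1 + 4·5^2 + 2·5^3
  c_6 = 194 = 4·5^0 + 3·5^1 + 2·5^2 + 1·5^3
λ_0 = (0, 3, 1, 4, 2, 4)
λ_1 = (3, 3, 1, 3, 0, 3)
λ_2 = (0, 3, 2, 3, 4, 2)
λ_3 = (2, 1, 3, 1, 2, 1)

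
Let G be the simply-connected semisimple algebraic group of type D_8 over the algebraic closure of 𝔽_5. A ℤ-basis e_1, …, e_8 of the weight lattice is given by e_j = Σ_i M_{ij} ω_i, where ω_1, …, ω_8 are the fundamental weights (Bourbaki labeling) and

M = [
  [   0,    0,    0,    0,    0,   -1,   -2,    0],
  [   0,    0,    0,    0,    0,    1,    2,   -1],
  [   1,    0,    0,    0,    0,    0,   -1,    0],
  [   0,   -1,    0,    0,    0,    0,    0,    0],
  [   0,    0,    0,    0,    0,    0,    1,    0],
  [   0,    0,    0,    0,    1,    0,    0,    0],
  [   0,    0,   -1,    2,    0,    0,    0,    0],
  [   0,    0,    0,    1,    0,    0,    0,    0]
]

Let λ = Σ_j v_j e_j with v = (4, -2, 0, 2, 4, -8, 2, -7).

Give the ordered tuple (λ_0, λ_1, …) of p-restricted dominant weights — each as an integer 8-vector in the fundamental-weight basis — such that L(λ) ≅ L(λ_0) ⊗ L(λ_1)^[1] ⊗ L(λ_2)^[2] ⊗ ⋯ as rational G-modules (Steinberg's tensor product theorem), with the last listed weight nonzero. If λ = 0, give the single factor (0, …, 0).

((4, 3, 2, 2, 2, 4, 4, 2),)

Change of basis e → ω: c = M·v where v = (4, -2, 0, 2, 4, -8, 2, -7):
  c_1 = 0*4 + 0*-2 + 0*0 + 0*2 + 0*4 + -1*-8 + -2*2 + 0*-7 = 4
  c_2 = 0*4 + 0*-2 + 0*0 + 0*2 + 0*4 + 1*-8 + 2*2 + -1*-7 = 3
  c_3 = 1*4 + 0*-2 + 0*0 + 0*2 + 0*4 + 0*-8 + -1*2 + 0*-7 = 2
  c_4 = 0*4 + -1*-2 + 0*0 + 0*2 + 0*4 + 0*-8 + 0*2 + 0*-7 = 2
  c_5 = 0*4 + 0*-2 + 0*0 + 0*2 + 0*4 + 0*-8 + 1*2 + 0*-7 = 2
  c_6 = 0*4 + 0*-2 + 0*0 + 0*2 + 1*4 + 0*-8 + 0*2 + 0*-7 = 4
  c_7 = 0*4 + 0*-2 + -1*0 + 2*2 + 0*4 + 0*-8 + 0*2 + 0*-7 = 4
  c_8 = 0*4 + 0*-2 + 0*0 + 1*2 + 0*4 + 0*-8 + 0*2 + 0*-7 = 2
p = 5; digits c_i = Σ_j d_{ij}·5^j, 0 ≤ d_{ij} < 5:
  c_1 = 4 = 4·5^0
  c_2 = 3 = 3·5^0
  c_3 = 2 = 2·5^0
  c_4 = 2 = 2·5^0
  c_5 = 2 = 2·5^0
  c_6 = 4 = 4·5^0
  c_7 = 4 = 4·5^0
  c_8 = 2 = 2·5^0
p-restricted factor λ_0 = (4, 3, 2, 2, 2, 4, 4, 2)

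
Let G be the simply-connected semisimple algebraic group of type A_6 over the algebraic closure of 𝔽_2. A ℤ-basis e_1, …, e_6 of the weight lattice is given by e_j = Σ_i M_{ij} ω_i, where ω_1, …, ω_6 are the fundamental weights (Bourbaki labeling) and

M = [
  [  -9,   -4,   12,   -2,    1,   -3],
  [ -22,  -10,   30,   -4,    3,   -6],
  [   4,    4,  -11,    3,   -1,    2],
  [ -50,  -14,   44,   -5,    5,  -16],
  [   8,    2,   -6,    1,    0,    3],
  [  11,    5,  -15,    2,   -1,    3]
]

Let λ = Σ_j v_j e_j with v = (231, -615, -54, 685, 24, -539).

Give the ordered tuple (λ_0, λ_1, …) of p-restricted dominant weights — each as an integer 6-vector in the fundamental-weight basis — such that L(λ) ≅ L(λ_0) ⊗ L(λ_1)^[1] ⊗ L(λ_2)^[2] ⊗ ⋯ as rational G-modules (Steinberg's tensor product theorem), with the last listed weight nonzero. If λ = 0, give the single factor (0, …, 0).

((0, 0, 1, 1, 0, 1), (0, 1, 1, 1, 1, 0), (1, 1, 0, 0, 0, 1), (0, 1, 1, 0, 1, 0))

Compute c_i = Σ_j M_{ij} v_j with v = (231, -615, -54, 685, 24, -539):
  c_1 = (-9)·(231) + (-4)·(-615) + (12)·(-54) + (-2)·(685) + (1)·(24) + (-3)·(-539) = 4
  c_2 = (-22)·(231) + (-10)·(-615) + (30)·(-54) + (-4)·(685) + (3)·(24) + (-6)·(-539) = 14
  c_3 = (4)·(231) + (4)·(-615) + (-11)·(-54) + (3)·(685) + (-1)·(24) + (2)·(-539) = 11
  c_4 = (-50)·(231) + (-14)·(-615) + (44)·(-54) + (-5)·(685) + (5)·(24) + (-16)·(-539) = 3
  c_5 = (8)·(231) + (2)·(-615) + (-6)·(-54) + (1)·(685) + (0)·(24) + (3)·(-539) = 10
  c_6 = (11)·(231) + (5)·(-615) + (-15)·(-54) + (2)·(685) + (-1)·(24) + (3)·(-539) = 5
Expand coordinatewise in base 2:
  c_1 = 4 = 0·2^0 + 0·2^1 + 1·2^2
  c_2 = 14 = 0·2^0 + 1·2^1 + 1·2^2 + 1·2^3
  c_3 = 11 = 1·2^0 + 1·2^1 + 0·2^2 + 1·2^3
  c_4 = 3 = 1·2^0 + 1·2^1
  c_5 = 10 = 0·2^0 + 1·2^1 + 0·2^2 + 1·2^3
  c_6 = 5 = 1·2^0 + 0·2^1 + 1·2^2
Factor λ_0 = (0, 0, 1, 1, 0, 1)
Factor λ_1 = (0, 1, 1, 1, 1, 0)
Factor λ_2 = (1, 1, 0, 0, 0, 1)
Factor λ_3 = (0, 1, 1, 0, 1, 0)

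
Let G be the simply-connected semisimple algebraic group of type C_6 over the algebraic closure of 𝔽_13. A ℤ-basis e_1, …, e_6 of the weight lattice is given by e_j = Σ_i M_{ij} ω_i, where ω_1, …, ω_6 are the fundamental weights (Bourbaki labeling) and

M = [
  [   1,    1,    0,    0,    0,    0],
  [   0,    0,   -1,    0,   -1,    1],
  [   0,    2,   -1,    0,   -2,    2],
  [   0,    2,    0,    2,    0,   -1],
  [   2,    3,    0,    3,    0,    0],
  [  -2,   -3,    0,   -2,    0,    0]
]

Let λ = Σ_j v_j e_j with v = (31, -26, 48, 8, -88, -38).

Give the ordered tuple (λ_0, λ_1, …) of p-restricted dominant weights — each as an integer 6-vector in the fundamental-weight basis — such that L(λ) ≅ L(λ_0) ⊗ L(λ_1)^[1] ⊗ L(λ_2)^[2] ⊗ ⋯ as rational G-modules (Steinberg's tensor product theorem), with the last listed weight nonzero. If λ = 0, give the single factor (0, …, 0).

((5, 2, 0, 2, 8, 0),)

Compute c_i = Σ_j M_{ij} v_j with v = (31, -26, 48, 8, -88, -38):
  c_1 = 1*31 + 1*-26 + 0*48 + 0*8 + 0*-88 + 0*-38 = 5
  c_2 = 0*31 + 0*-26 + -1*48 + 0*8 + -1*-88 + 1*-38 = 2
  c_3 = 0*31 + 2*-26 + -1*48 + 0*8 + -2*-88 + 2*-38 = 0
  c_4 = 0*31 + 2*-26 + 0*48 + 2*8 + 0*-88 + -1*-38 = 2
  c_5 = 2*31 + 3*-26 + 0*48 + 3*8 + 0*-88 + 0*-38 = 8
  c_6 = -2*31 + -3*-26 + 0*48 + -2*8 + 0*-88 + 0*-38 = 0
Writing each c_i in base p = 13:
  c_1 = 5 = 5·13^0
  c_2 = 2 = 2·13^0
  c_3 = 0
  c_4 = 2 = 2·13^0
  c_5 = 8 = 8·13^0
  c_6 = 0
p-restricted factor λ_0 = (5, 2, 0, 2, 8, 0)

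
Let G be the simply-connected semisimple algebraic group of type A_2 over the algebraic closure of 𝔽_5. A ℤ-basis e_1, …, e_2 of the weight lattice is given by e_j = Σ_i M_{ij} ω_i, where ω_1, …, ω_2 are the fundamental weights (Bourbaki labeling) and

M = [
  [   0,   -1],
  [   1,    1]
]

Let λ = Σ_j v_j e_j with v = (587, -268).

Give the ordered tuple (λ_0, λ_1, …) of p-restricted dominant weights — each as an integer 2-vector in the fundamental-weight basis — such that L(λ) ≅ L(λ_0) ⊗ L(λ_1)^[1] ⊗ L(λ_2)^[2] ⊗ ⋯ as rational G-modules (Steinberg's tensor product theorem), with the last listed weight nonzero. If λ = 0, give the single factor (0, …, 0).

Converting to the ω-basis (c_i = row i of M dotted with v = (587, -268)):
  c_1 = 0*587 + -1*-268 = 268
  c_2 = 1*587 + 1*-268 = 319
Writing each c_i in base p = 5:
  c_1 = 268 = 3·5^0 + 3·5^1 + 0·5^2 + 2·5^3
  c_2 = 319 = 4·5^0 + 3·5^1 + 2·5^2 + 2·5^3
p-restricted factor λ_0 = (3, 4)
p-restricted factor λ_1 = (3, 3)
p-restricted factor λ_2 = (0, 2)
p-restricted factor λ_3 = (2, 2)

((3, 4), (3, 3), (0, 2), (2, 2))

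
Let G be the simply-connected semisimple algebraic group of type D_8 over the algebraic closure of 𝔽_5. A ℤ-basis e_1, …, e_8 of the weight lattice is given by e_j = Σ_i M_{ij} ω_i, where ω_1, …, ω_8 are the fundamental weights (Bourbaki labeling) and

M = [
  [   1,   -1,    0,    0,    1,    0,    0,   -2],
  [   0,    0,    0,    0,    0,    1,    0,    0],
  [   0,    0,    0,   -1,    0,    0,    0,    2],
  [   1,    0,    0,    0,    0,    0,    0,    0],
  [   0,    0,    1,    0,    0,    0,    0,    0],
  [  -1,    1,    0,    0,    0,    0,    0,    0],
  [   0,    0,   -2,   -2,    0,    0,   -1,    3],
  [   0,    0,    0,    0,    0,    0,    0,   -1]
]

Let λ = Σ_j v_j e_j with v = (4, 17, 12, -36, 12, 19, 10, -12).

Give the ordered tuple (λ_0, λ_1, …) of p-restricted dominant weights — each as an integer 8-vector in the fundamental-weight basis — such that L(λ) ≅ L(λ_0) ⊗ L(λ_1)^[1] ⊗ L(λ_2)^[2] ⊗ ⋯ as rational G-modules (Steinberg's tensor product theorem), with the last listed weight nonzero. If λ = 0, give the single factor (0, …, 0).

((3, 4, 2, 4, 2, 3, 2, 2), (4, 3, 2, 0, 2, 2, 0, 2))

Converting to the ω-basis (c_i = row i of M dotted with v = (4, 17, 12, -36, 12, 19, 10, -12)):
  c_1 = 1*4 + -1*17 + 0*12 + 0*-36 + 1*12 + 0*19 + 0*10 + -2*-12 = 23
  c_2 = 0*4 + 0*17 + 0*12 + 0*-36 + 0*12 + 1*19 + 0*10 + 0*-12 = 19
  c_3 = 0*4 + 0*17 + 0*12 + -1*-36 + 0*12 + 0*19 + 0*10 + 2*-12 = 12
  c_4 = 1*4 + 0*17 + 0*12 + 0*-36 + 0*12 + 0*19 + 0*10 + 0*-12 = 4
  c_5 = 0*4 + 0*17 + 1*12 + 0*-36 + 0*12 + 0*19 + 0*10 + 0*-12 = 12
  c_6 = -1*4 + 1*17 + 0*12 + 0*-36 + 0*12 + 0*19 + 0*10 + 0*-12 = 13
  c_7 = 0*4 + 0*17 + -2*12 + -2*-36 + 0*12 + 0*19 + -1*10 + 3*-12 = 2
  c_8 = 0*4 + 0*17 + 0*12 + 0*-36 + 0*12 + 0*19 + 0*10 + -1*-12 = 12
Base-5 expansion of each c_i:
  c_1 = 23 = 3·5^0 + 4·5^1
  c_2 = 19 = 4·5^0 + 3·5^1
  c_3 = 12 = 2·5^0 + 2·5^1
  c_4 = 4 = 4·5^0
  c_5 = 12 = 2·5^0 + 2·5^1
  c_6 = 13 = 3·5^0 + 2·5^1
  c_7 = 2 = 2·5^0
  c_8 = 12 = 2·5^0 + 2·5^1
Factor λ_0 = (3, 4, 2, 4, 2, 3, 2, 2)
Factor λ_1 = (4, 3, 2, 0, 2, 2, 0, 2)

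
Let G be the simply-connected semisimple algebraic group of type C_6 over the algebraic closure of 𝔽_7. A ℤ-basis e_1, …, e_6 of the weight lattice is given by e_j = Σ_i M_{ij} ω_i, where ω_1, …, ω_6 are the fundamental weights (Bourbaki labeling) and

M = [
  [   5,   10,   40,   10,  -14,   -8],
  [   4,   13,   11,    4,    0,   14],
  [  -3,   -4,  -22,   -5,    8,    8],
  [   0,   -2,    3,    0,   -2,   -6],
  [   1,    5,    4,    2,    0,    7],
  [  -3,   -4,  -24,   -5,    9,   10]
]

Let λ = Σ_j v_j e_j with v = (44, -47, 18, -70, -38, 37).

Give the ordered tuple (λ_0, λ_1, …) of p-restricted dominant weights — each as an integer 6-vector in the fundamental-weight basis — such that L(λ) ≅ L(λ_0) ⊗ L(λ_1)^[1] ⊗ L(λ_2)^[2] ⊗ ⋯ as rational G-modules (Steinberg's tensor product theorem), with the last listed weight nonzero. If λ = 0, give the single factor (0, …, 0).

Compute c_i = Σ_j M_{ij} v_j with v = (44, -47, 18, -70, -38, 37):
  c_1 = 5*44 + 10*-47 + 40*18 + 10*-70 + -14*-38 + -8*37 = 6
  c_2 = 4*44 + 13*-47 + 11*18 + 4*-70 + 0*-38 + 14*37 = 1
  c_3 = -3*44 + -4*-47 + -22*18 + -5*-70 + 8*-38 + 8*37 = 2
  c_4 = 0*44 + -2*-47 + 3*18 + 0*-70 + -2*-38 + -6*37 = 2
  c_5 = 1*44 + 5*-47 + 4*18 + 2*-70 + 0*-38 + 7*37 = 0
  c_6 = -3*44 + -4*-47 + -24*18 + -5*-70 + 9*-38 + 10*37 = 2
Base-7 expansion of each c_i:
  c_1 = 6 = 6·7^0
  c_2 = 1 = 1·7^0
  c_3 = 2 = 2·7^0
  c_4 = 2 = 2·7^0
  c_5 = 0
  c_6 = 2 = 2·7^0
Factor λ_0 = (6, 1, 2, 2, 0, 2)

((6, 1, 2, 2, 0, 2),)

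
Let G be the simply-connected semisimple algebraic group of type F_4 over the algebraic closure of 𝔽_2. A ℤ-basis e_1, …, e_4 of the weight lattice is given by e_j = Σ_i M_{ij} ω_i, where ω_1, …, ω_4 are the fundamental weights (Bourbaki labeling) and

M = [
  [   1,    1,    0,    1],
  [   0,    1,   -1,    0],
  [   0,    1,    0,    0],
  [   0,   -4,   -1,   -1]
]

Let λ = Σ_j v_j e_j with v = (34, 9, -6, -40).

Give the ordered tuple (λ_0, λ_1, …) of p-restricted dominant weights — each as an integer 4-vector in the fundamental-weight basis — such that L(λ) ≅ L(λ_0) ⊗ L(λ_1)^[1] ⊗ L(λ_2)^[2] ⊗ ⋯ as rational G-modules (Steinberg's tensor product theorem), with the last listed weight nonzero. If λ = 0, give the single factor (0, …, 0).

ω-coordinates c = M·v, v = (34, 9, -6, -40):
  c_1 = 1*34 + 1*9 + 0*-6 + 1*-40 = 3
  c_2 = 0*34 + 1*9 + -1*-6 + 0*-40 = 15
  c_3 = 0*34 + 1*9 + 0*-6 + 0*-40 = 9
  c_4 = 0*34 + -4*9 + -1*-6 + -1*-40 = 10
Base-2 expansion of each c_i:
  c_1 = 3 = 1·2^0 + 1·2^1
  c_2 = 15 = 1·2^0 + 1·2^1 + 1·2^2 + 1·2^3
  c_3 = 9 = 1·2^0 + 0·2^1 + 0·2^2 + 1·2^3
  c_4 = 10 = 0·2^0 + 1·2^1 + 0·2^2 + 1·2^3
λ_0 = (1, 1, 1, 0)
λ_1 = (1, 1, 0, 1)
λ_2 = (0, 1, 0, 0)
λ_3 = (0, 1, 1, 1)

((1, 1, 1, 0), (1, 1, 0, 1), (0, 1, 0, 0), (0, 1, 1, 1))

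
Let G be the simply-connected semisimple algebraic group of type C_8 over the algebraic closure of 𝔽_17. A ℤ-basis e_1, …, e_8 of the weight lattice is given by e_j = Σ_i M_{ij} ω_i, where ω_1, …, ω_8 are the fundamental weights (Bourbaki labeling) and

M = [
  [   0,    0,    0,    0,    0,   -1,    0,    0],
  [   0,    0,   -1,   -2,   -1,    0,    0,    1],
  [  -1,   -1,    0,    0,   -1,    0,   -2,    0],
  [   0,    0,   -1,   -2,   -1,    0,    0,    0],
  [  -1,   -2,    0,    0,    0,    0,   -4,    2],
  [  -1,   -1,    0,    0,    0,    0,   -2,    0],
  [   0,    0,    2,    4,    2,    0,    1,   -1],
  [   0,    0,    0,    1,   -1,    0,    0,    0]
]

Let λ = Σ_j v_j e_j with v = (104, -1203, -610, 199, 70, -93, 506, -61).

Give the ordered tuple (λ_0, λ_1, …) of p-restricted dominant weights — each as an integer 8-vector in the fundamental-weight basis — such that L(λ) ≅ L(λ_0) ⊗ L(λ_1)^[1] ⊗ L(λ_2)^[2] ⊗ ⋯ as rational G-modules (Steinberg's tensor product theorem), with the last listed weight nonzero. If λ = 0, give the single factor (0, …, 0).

Change of basis e → ω: c = M·v where v = (104, -1203, -610, 199, 70, -93, 506, -61):
  c_1 = 0·104 + (0)·(-1203) + (0)·(-610) + 0·199 + 0·70 + (-1)·(-93) + 0·506 + (0)·(-61) = 93
  c_2 = 0·104 + (0)·(-1203) + (-1)·(-610) + (-2)·(199) + (-1)·(70) + (0)·(-93) + 0·506 + (1)·(-61) = 81
  c_3 = (-1)·(104) + (-1)·(-1203) + (0)·(-610) + 0·199 + (-1)·(70) + (0)·(-93) + (-2)·(506) + (0)·(-61) = 17
  c_4 = 0·104 + (0)·(-1203) + (-1)·(-610) + (-2)·(199) + (-1)·(70) + (0)·(-93) + 0·506 + (0)·(-61) = 142
  c_5 = (-1)·(104) + (-2)·(-1203) + (0)·(-610) + 0·199 + 0·70 + (0)·(-93) + (-4)·(506) + (2)·(-61) = 156
  c_6 = (-1)·(104) + (-1)·(-1203) + (0)·(-610) + 0·199 + 0·70 + (0)·(-93) + (-2)·(506) + (0)·(-61) = 87
  c_7 = 0·104 + (0)·(-1203) + (2)·(-610) + 4·199 + 2·70 + (0)·(-93) + 1·506 + (-1)·(-61) = 283
  c_8 = 0·104 + (0)·(-1203) + (0)·(-610) + 1·199 + (-1)·(70) + (0)·(-93) + 0·506 + (0)·(-61) = 129
Expand coordinatewise in base 17:
  c_1 = 93 = 8·17^0 + 5·17^1
  c_2 = 81 = 13·17^0 + 4·17^1
  c_3 = 17 = 0·17^0 + 1·17^1
  c_4 = 142 = 6·17^0 + 8·17^1
  c_5 = 156 = 3·17^0 + 9·17^1
  c_6 = 87 = 2·17^0 + 5·17^1
  c_7 = 283 = 11·17^0 + 16·17^1
  c_8 = 129 = 10·17^0 + 7·17^1
Factor λ_0 = (8, 13, 0, 6, 3, 2, 11, 10)
Factor λ_1 = (5, 4, 1, 8, 9, 5, 16, 7)

((8, 13, 0, 6, 3, 2, 11, 10), (5, 4, 1, 8, 9, 5, 16, 7))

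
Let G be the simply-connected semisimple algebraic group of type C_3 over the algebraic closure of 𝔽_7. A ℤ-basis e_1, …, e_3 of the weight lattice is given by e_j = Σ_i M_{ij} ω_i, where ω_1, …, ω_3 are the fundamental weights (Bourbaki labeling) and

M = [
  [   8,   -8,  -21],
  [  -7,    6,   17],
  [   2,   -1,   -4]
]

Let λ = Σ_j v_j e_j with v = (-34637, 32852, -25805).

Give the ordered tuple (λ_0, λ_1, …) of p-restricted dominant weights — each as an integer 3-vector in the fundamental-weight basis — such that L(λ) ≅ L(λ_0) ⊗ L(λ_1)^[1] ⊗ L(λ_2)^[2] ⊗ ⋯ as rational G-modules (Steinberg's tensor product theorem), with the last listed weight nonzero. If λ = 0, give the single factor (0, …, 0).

Converting to the ω-basis (c_i = row i of M dotted with v = (-34637, 32852, -25805)):
  c_1 = (8)·(-34637) + (-8)·(32852) + (-21)·(-25805) = 1993
  c_2 = (-7)·(-34637) + 6·32852 + (17)·(-25805) = 886
  c_3 = (2)·(-34637) + (-1)·(32852) + (-4)·(-25805) = 1094
Writing each c_i in base p = 7:
  c_1 = 1993 = 5·7^0 + 4·7^1 + 5·7^2 + 5·7^3
  c_2 = 886 = 4·7^0 + 0·7^1 + 4·7^2 + 2·7^3
  c_3 = 1094 = 2·7^0 + 2·7^1 + 1·7^2 + 3·7^3
λ_0 = (5, 4, 2)
λ_1 = (4, 0, 2)
λ_2 = (5, 4, 1)
λ_3 = (5, 2, 3)

((5, 4, 2), (4, 0, 2), (5, 4, 1), (5, 2, 3))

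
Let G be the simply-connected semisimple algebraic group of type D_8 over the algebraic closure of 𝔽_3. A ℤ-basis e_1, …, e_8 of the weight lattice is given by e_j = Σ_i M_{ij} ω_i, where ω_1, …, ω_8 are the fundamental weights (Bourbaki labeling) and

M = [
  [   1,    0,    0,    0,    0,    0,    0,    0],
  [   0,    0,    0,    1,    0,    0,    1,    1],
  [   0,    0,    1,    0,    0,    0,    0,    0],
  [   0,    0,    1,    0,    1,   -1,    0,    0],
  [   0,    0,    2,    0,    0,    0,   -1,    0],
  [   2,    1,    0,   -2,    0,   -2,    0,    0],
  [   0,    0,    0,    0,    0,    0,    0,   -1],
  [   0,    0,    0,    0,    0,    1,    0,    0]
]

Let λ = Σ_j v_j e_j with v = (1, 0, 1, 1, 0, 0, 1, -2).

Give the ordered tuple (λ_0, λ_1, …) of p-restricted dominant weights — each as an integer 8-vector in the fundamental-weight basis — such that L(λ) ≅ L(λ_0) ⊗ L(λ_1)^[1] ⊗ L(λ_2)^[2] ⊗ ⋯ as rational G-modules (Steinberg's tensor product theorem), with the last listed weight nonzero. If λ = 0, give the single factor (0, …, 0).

((1, 0, 1, 1, 1, 0, 2, 0),)

In the fundamental-weight basis, λ has coordinates c = M·v (v = (1, 0, 1, 1, 0, 0, 1, -2)):
  c_1 = (1)·(1) + (0)·(0) + (0)·(1) + (0)·(1) + (0)·(0) + (0)·(0) + (0)·(1) + (0)·(-2) = 1
  c_2 = (0)·(1) + (0)·(0) + (0)·(1) + (1)·(1) + (0)·(0) + (0)·(0) + (1)·(1) + (1)·(-2) = 0
  c_3 = (0)·(1) + (0)·(0) + (1)·(1) + (0)·(1) + (0)·(0) + (0)·(0) + (0)·(1) + (0)·(-2) = 1
  c_4 = (0)·(1) + (0)·(0) + (1)·(1) + (0)·(1) + (1)·(0) + (-1)·(0) + (0)·(1) + (0)·(-2) = 1
  c_5 = (0)·(1) + (0)·(0) + (2)·(1) + (0)·(1) + (0)·(0) + (0)·(0) + (-1)·(1) + (0)·(-2) = 1
  c_6 = (2)·(1) + (1)·(0) + (0)·(1) + (-2)·(1) + (0)·(0) + (-2)·(0) + (0)·(1) + (0)·(-2) = 0
  c_7 = (0)·(1) + (0)·(0) + (0)·(1) + (0)·(1) + (0)·(0) + (0)·(0) + (0)·(1) + (-1)·(-2) = 2
  c_8 = (0)·(1) + (0)·(0) + (0)·(1) + (0)·(1) + (0)·(0) + (1)·(0) + (0)·(1) + (0)·(-2) = 0
Expand coordinatewise in base 3:
  c_1 = 1 = 1·3^0
  c_2 = 0
  c_3 = 1 = 1·3^0
  c_4 = 1 = 1·3^0
  c_5 = 1 = 1·3^0
  c_6 = 0
  c_7 = 2 = 2·3^0
  c_8 = 0
p-restricted factor λ_0 = (1, 0, 1, 1, 1, 0, 2, 0)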